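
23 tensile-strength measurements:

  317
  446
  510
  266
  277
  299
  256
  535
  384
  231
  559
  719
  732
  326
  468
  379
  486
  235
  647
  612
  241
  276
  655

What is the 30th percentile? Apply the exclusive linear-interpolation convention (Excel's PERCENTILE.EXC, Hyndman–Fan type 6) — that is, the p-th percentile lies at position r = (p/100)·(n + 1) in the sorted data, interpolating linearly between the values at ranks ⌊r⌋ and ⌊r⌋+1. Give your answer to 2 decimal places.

281.40

Sorted: 231, 235, 241, 256, 266, 276, 277, 299, 317, 326, 379, 384, 446, 468, 486, 510, 535, 559, 612, 647, 655, 719, 732.
n = 23.
r = (30/100)·(23 + 1) = 7.2.
Rank 7 is 277 and rank 8 is 299.
Interpolate: 277 + 0.2·(299 − 277) = 277 + 0.2·22 = 281.4.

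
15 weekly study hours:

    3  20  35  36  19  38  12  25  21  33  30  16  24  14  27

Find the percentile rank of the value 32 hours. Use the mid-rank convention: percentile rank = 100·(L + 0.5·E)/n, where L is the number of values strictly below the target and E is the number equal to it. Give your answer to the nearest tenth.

73.3

Sorted: 3, 12, 14, 16, 19, 20, 21, 24, 25, 27, 30, 33, 35, 36, 38.
Count below 32: L = 11; count equal: E = 0; n = 15.
Percentile rank = 100·(11 + 0.5·0)/15 = 100·11/15 = 73.33.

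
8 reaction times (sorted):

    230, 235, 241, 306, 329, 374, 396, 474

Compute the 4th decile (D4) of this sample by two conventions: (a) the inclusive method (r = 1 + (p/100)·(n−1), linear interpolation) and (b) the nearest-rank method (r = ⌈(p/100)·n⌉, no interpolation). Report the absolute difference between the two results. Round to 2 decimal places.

13.00

n = 8.
(a) r = 3.8; between ranks 3 (241) and 4 (306): 293.
(b) the nearest-rank method: rank 4 → 306.
|293 − 306| = 13.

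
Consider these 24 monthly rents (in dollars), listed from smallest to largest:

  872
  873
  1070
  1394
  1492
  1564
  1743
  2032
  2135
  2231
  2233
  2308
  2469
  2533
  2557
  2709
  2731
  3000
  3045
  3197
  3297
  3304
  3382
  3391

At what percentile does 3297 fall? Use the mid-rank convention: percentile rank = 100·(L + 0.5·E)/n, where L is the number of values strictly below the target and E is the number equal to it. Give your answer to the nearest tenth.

85.4

Count below 3297: L = 20; count equal: E = 1; n = 24.
Percentile rank = 100·(20 + 0.5·1)/24 = 100·20.5/24 = 85.42.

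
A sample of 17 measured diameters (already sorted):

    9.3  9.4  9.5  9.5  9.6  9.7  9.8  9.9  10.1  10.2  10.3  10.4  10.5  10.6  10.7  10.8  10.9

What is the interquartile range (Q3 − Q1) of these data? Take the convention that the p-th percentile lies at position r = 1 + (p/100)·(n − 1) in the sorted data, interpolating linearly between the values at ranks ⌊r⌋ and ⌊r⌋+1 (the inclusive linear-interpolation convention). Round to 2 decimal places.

0.90

n = 17.
P25: r = 5 (integer) → 9.6.
P75: r = 13 (integer) → 10.5.
Difference: 10.5 − 9.6 = 0.9.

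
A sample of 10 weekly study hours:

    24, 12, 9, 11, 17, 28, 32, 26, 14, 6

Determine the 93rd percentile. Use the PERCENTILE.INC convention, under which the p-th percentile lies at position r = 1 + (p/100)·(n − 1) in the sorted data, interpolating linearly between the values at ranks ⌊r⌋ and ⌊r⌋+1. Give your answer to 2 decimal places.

29.48

Sorted: 6, 9, 11, 12, 14, 17, 24, 26, 28, 32.
n = 10.
r = 1 + (93/100)·(10 − 1) = 1 + 8.37 = 9.37.
Rank 9 is 28 and rank 10 is 32.
Interpolate: 28 + 0.37·(32 − 28) = 28 + 0.37·4 = 29.48.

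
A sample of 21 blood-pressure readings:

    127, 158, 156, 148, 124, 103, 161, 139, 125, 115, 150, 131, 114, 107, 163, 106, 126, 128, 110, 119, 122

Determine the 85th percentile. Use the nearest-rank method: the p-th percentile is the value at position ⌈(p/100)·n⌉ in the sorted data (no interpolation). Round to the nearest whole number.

Sorted: 103, 106, 107, 110, 114, 115, 119, 122, 124, 125, 126, 127, 128, 131, 139, 148, 150, 156, 158, 161, 163.
n = 21.
Position = ⌈85/100 · 21⌉ = ⌈17.85⌉ = 18.
The value at rank 18 is 156.

156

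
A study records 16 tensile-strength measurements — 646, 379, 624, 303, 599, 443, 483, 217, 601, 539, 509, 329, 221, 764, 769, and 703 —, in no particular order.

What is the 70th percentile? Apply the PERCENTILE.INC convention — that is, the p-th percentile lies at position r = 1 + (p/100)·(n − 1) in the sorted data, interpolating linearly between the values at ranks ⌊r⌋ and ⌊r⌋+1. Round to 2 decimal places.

Sorted: 217, 221, 303, 329, 379, 443, 483, 509, 539, 599, 601, 624, 646, 703, 764, 769.
n = 16.
r = 1 + (70/100)·(16 − 1) = 1 + 10.5 = 11.5.
Rank 11 is 601 and rank 12 is 624.
Interpolate: 601 + 0.5·(624 − 601) = 601 + 0.5·23 = 612.5.

612.50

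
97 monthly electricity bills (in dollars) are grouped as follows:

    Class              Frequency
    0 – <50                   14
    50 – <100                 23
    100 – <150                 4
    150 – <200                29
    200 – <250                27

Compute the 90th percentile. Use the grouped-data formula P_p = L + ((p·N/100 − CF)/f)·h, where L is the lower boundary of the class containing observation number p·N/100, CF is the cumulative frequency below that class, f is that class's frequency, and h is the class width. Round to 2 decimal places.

N = 97; target position k = 90/100 · 97 = 87.3.
Cumulative frequencies: 14, 37, 41, 70, 97.
Observation 87.3 falls in the class 200 – <250.
L = 200, CF = 70, f = 27, h = 50.
P90 = 200 + ((87.3 − 70)/27)·50 = 200 + 32.037 = 232.037.

232.04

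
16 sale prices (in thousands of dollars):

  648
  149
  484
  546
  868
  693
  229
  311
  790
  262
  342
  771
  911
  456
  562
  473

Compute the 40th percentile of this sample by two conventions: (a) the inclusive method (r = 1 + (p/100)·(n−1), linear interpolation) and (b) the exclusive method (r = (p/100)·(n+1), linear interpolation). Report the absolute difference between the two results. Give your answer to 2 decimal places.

Sorted: 149, 229, 262, 311, 342, 456, 473, 484, 546, 562, 648, 693, 771, 790, 868, 911.
n = 16.
(a) r = 7 → value at rank 7 = 473.
(b) r = 6.8; between ranks 6 (456) and 7 (473): 469.6.
|473 − 469.6| = 3.4.

3.40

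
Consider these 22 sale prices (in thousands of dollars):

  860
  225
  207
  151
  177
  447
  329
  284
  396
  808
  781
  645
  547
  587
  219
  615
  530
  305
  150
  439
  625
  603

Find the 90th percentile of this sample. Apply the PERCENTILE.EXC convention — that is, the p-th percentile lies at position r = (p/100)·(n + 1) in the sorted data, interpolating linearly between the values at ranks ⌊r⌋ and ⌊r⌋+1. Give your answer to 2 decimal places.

Sorted: 150, 151, 177, 207, 219, 225, 284, 305, 329, 396, 439, 447, 530, 547, 587, 603, 615, 625, 645, 781, 808, 860.
n = 22.
r = (90/100)·(22 + 1) = 20.7.
Rank 20 is 781 and rank 21 is 808.
Interpolate: 781 + 0.7·(808 − 781) = 781 + 0.7·27 = 799.9.

799.90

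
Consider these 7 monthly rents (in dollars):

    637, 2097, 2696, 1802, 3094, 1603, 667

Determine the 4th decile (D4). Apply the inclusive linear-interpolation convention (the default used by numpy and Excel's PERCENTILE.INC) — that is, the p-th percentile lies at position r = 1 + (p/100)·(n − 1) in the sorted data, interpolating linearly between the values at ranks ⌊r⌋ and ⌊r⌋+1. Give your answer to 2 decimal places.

1682.60

Sorted: 637, 667, 1603, 1802, 2097, 2696, 3094.
n = 7.
r = 1 + (40/100)·(7 − 1) = 1 + 2.4 = 3.4.
Rank 3 is 1603 and rank 4 is 1802.
Interpolate: 1603 + 0.4·(1802 − 1603) = 1603 + 0.4·199 = 1682.6.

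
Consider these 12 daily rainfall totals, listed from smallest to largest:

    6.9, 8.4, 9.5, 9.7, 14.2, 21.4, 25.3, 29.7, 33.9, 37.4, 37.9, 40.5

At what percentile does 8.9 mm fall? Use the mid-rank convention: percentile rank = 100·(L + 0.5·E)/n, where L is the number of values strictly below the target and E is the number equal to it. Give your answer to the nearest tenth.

16.7

Count below 8.9: L = 2; count equal: E = 0; n = 12.
Percentile rank = 100·(2 + 0.5·0)/12 = 100·2/12 = 16.67.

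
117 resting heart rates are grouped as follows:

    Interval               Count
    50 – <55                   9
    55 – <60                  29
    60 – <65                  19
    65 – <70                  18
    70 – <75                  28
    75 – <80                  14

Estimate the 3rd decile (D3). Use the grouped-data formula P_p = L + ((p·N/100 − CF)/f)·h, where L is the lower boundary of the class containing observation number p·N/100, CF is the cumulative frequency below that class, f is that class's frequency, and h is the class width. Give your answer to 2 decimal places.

N = 117; target position k = 30/100 · 117 = 35.1.
Cumulative frequencies: 9, 38, 57, 75, 103, 117.
Observation 35.1 falls in the class 55 – <60.
L = 55, CF = 9, f = 29, h = 5.
P30 = 55 + ((35.1 − 9)/29)·5 = 55 + 4.5 = 59.5.

59.50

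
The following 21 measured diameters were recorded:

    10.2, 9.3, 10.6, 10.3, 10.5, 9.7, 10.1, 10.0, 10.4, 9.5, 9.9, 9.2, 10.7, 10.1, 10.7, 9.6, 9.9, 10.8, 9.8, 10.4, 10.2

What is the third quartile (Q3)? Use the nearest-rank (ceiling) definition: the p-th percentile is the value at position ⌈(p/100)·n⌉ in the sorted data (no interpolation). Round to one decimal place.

Sorted: 9.2, 9.3, 9.5, 9.6, 9.7, 9.8, 9.9, 9.9, 10.0, 10.1, 10.1, 10.2, 10.2, 10.3, 10.4, 10.4, 10.5, 10.6, 10.7, 10.7, 10.8.
n = 21.
Position = ⌈75/100 · 21⌉ = ⌈15.75⌉ = 16.
The value at rank 16 is 10.4.

10.4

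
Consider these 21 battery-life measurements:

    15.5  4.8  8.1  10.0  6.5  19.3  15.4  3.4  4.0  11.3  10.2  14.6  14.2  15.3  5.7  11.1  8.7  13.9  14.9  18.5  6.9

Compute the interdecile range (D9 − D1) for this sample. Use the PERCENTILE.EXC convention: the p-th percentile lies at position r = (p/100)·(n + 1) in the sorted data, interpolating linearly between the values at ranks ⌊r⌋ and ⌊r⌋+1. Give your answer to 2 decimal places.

13.74

Sorted: 3.4, 4.0, 4.8, 5.7, 6.5, 6.9, 8.1, 8.7, 10.0, 10.2, 11.1, 11.3, 13.9, 14.2, 14.6, 14.9, 15.3, 15.4, 15.5, 18.5, 19.3.
n = 21.
P10: r = 2.2; ranks 2–3 are 4.0, 4.8; interpolating gives 4.16.
P90: r = 19.8; ranks 19–20 are 15.5, 18.5; interpolating gives 17.9.
Difference: 17.9 − 4.16 = 13.74.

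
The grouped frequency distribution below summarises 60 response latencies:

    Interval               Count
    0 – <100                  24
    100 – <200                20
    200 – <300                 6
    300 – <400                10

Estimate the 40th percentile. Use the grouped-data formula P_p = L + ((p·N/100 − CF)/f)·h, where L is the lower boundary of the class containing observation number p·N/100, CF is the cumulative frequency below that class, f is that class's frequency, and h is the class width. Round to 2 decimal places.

100.00

N = 60; target position k = 40/100 · 60 = 24.
Cumulative frequencies: 24, 44, 50, 60.
Observation 24 falls in the class 0 – <100.
L = 0, CF = 0, f = 24, h = 100.
P40 = 0 + ((24 − 0)/24)·100 = 0 + 100 = 100.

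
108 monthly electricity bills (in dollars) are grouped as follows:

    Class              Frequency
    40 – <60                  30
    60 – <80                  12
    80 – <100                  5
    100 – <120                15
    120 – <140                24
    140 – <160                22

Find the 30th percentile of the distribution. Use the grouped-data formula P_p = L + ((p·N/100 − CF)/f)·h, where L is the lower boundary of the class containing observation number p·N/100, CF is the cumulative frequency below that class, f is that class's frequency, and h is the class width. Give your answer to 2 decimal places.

N = 108; target position k = 30/100 · 108 = 32.4.
Cumulative frequencies: 30, 42, 47, 62, 86, 108.
Observation 32.4 falls in the class 60 – <80.
L = 60, CF = 30, f = 12, h = 20.
P30 = 60 + ((32.4 − 30)/12)·20 = 60 + 4 = 64.

64.00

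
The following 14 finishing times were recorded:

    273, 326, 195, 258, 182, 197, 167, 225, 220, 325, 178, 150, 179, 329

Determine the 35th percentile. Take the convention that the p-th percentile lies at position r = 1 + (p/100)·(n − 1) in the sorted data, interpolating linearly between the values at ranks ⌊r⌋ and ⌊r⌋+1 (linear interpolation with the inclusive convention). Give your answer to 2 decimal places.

Sorted: 150, 167, 178, 179, 182, 195, 197, 220, 225, 258, 273, 325, 326, 329.
n = 14.
r = 1 + (35/100)·(14 − 1) = 1 + 4.55 = 5.55.
Rank 5 is 182 and rank 6 is 195.
Interpolate: 182 + 0.55·(195 − 182) = 182 + 0.55·13 = 189.15.

189.15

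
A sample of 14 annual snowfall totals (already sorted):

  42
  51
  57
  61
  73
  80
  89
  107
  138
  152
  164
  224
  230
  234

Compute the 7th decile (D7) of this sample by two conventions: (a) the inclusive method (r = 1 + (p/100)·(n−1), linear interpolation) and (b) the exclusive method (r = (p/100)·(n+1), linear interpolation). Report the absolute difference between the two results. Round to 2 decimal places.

4.80

n = 14.
(a) r = 10.1; between ranks 10 (152) and 11 (164): 153.2.
(b) r = 10.5; between ranks 10 (152) and 11 (164): 158.
|153.2 − 158| = 4.8.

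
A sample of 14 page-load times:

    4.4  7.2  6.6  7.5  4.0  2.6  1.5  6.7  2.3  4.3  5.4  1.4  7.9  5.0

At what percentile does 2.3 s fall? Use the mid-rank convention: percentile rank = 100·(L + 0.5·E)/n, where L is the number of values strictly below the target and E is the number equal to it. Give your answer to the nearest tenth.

17.9

Sorted: 1.4, 1.5, 2.3, 2.6, 4.0, 4.3, 4.4, 5.0, 5.4, 6.6, 6.7, 7.2, 7.5, 7.9.
Count below 2.3: L = 2; count equal: E = 1; n = 14.
Percentile rank = 100·(2 + 0.5·1)/14 = 100·2.5/14 = 17.86.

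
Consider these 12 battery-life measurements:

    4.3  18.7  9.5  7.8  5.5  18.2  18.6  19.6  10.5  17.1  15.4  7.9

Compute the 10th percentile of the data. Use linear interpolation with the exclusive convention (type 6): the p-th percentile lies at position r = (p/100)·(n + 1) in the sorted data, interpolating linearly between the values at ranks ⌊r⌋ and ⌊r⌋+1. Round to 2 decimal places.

Sorted: 4.3, 5.5, 7.8, 7.9, 9.5, 10.5, 15.4, 17.1, 18.2, 18.6, 18.7, 19.6.
n = 12.
r = (10/100)·(12 + 1) = 1.3.
Rank 1 is 4.3 and rank 2 is 5.5.
Interpolate: 4.3 + 0.3·(5.5 − 4.3) = 4.3 + 0.3·1.2 = 4.66.

4.66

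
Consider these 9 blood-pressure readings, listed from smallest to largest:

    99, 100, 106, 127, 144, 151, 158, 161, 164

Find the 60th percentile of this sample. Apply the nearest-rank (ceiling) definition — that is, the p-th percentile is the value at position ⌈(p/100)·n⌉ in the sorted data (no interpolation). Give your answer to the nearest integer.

n = 9.
Position = ⌈60/100 · 9⌉ = ⌈5.4⌉ = 6.
The value at rank 6 is 151.

151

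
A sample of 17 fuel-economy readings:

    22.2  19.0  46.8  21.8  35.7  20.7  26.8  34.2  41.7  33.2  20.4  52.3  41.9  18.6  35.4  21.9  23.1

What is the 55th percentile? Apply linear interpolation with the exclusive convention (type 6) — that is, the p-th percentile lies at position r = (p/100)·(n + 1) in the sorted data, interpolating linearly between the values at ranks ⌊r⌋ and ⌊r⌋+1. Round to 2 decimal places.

Sorted: 18.6, 19.0, 20.4, 20.7, 21.8, 21.9, 22.2, 23.1, 26.8, 33.2, 34.2, 35.4, 35.7, 41.7, 41.9, 46.8, 52.3.
n = 17.
r = (55/100)·(17 + 1) = 9.9.
Rank 9 is 26.8 and rank 10 is 33.2.
Interpolate: 26.8 + 0.9·(33.2 − 26.8) = 26.8 + 0.9·6.4 = 32.56.

32.56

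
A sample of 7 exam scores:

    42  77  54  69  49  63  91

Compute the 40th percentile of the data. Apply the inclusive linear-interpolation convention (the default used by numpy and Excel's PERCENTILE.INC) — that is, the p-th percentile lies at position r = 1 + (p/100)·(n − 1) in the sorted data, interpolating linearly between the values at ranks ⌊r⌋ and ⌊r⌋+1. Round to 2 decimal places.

57.60

Sorted: 42, 49, 54, 63, 69, 77, 91.
n = 7.
r = 1 + (40/100)·(7 − 1) = 1 + 2.4 = 3.4.
Rank 3 is 54 and rank 4 is 63.
Interpolate: 54 + 0.4·(63 − 54) = 54 + 0.4·9 = 57.6.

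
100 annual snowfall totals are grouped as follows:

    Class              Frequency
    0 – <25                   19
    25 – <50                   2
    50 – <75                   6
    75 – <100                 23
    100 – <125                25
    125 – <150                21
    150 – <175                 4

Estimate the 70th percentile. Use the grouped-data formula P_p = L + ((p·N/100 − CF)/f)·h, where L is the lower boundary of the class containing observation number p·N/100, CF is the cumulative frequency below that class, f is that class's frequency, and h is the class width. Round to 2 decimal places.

120.00

N = 100; target position k = 70/100 · 100 = 70.
Cumulative frequencies: 19, 21, 27, 50, 75, 96, 100.
Observation 70 falls in the class 100 – <125.
L = 100, CF = 50, f = 25, h = 25.
P70 = 100 + ((70 − 50)/25)·25 = 100 + 20 = 120.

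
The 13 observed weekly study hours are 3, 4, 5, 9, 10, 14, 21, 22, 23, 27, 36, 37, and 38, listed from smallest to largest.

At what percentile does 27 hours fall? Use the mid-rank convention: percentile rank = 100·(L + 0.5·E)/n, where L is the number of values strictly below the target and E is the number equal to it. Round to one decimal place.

73.1

Count below 27: L = 9; count equal: E = 1; n = 13.
Percentile rank = 100·(9 + 0.5·1)/13 = 100·9.5/13 = 73.08.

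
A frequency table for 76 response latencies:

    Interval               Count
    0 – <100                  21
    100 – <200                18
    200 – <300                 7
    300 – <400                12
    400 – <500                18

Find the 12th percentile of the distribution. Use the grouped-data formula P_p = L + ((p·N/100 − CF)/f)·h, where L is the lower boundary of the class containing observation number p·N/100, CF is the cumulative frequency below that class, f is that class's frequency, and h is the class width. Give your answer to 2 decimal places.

N = 76; target position k = 12/100 · 76 = 9.12.
Cumulative frequencies: 21, 39, 46, 58, 76.
Observation 9.12 falls in the class 0 – <100.
L = 0, CF = 0, f = 21, h = 100.
P12 = 0 + ((9.12 − 0)/21)·100 = 0 + 43.4286 = 43.4286.

43.43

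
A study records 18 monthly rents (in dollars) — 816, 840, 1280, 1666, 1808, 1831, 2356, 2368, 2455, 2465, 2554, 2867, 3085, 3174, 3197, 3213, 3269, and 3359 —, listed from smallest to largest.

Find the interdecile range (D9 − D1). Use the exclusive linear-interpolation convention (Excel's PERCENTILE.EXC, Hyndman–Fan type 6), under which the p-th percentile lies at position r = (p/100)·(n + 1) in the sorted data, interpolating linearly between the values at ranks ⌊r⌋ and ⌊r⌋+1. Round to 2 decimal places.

2440.40

n = 18.
P10: r = 1.9; ranks 1–2 are 816, 840; interpolating gives 837.6.
P90: r = 17.1; ranks 17–18 are 3269, 3359; interpolating gives 3278.
Difference: 3278 − 837.6 = 2440.4.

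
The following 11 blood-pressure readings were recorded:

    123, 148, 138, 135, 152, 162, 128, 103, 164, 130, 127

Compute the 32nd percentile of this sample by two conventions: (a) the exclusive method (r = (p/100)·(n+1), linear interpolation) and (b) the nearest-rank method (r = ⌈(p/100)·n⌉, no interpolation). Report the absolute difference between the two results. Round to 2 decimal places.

Sorted: 103, 123, 127, 128, 130, 135, 138, 148, 152, 162, 164.
n = 11.
(a) r = 3.84; between ranks 3 (127) and 4 (128): 127.84.
(b) the nearest-rank method: rank 4 → 128.
|127.84 − 128| = 0.16.

0.16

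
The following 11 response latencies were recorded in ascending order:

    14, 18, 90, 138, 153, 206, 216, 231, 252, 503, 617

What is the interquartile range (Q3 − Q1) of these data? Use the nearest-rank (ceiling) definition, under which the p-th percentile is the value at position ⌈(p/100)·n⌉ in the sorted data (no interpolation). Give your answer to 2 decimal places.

n = 11.
P25: rank ⌈25/100·11⌉ = 3 → 90.
P75: rank ⌈75/100·11⌉ = 9 → 252.
Difference: 252 − 90 = 162.

162.00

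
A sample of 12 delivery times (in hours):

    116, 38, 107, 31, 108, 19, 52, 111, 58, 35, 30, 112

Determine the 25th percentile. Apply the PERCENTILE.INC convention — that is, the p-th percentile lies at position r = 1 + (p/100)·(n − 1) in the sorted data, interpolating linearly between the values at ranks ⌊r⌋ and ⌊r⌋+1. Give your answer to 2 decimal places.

34.00

Sorted: 19, 30, 31, 35, 38, 52, 58, 107, 108, 111, 112, 116.
n = 12.
r = 1 + (25/100)·(12 − 1) = 1 + 2.75 = 3.75.
Rank 3 is 31 and rank 4 is 35.
Interpolate: 31 + 0.75·(35 − 31) = 31 + 0.75·4 = 34.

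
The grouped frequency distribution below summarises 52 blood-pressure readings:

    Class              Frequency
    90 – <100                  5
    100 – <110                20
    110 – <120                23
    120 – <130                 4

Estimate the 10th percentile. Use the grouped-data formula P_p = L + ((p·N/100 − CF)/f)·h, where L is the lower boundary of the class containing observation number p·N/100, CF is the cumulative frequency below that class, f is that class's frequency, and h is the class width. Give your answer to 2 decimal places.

N = 52; target position k = 10/100 · 52 = 5.2.
Cumulative frequencies: 5, 25, 48, 52.
Observation 5.2 falls in the class 100 – <110.
L = 100, CF = 5, f = 20, h = 10.
P10 = 100 + ((5.2 − 5)/20)·10 = 100 + 0.1 = 100.1.

100.10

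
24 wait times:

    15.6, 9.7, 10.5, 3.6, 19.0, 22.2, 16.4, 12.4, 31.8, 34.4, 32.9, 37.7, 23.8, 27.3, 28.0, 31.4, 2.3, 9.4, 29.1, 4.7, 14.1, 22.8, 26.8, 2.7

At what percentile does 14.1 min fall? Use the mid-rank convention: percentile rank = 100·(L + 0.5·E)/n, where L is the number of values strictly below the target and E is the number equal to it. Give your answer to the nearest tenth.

Sorted: 2.3, 2.7, 3.6, 4.7, 9.4, 9.7, 10.5, 12.4, 14.1, 15.6, 16.4, 19.0, 22.2, 22.8, 23.8, 26.8, 27.3, 28.0, 29.1, 31.4, 31.8, 32.9, 34.4, 37.7.
Count below 14.1: L = 8; count equal: E = 1; n = 24.
Percentile rank = 100·(8 + 0.5·1)/24 = 100·8.5/24 = 35.42.

35.4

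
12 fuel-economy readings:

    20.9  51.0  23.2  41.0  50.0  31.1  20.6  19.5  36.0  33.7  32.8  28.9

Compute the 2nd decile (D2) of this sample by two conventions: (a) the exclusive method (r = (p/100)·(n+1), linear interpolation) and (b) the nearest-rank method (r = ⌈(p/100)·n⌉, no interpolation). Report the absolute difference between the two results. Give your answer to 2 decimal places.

Sorted: 19.5, 20.6, 20.9, 23.2, 28.9, 31.1, 32.8, 33.7, 36.0, 41.0, 50.0, 51.0.
n = 12.
(a) r = 2.6; between ranks 2 (20.6) and 3 (20.9): 20.78.
(b) the nearest-rank method: rank 3 → 20.9.
|20.78 − 20.9| = 0.12.

0.12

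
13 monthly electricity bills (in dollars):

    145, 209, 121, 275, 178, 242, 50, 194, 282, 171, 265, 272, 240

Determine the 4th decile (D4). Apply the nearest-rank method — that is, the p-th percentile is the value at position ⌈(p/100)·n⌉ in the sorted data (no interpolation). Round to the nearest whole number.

194

Sorted: 50, 121, 145, 171, 178, 194, 209, 240, 242, 265, 272, 275, 282.
n = 13.
Position = ⌈40/100 · 13⌉ = ⌈5.2⌉ = 6.
The value at rank 6 is 194.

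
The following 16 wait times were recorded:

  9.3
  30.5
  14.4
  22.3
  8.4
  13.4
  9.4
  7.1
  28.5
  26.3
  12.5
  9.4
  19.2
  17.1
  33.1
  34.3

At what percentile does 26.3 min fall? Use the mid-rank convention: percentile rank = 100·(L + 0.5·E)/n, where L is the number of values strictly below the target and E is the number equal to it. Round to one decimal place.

71.9

Sorted: 7.1, 8.4, 9.3, 9.4, 9.4, 12.5, 13.4, 14.4, 17.1, 19.2, 22.3, 26.3, 28.5, 30.5, 33.1, 34.3.
Count below 26.3: L = 11; count equal: E = 1; n = 16.
Percentile rank = 100·(11 + 0.5·1)/16 = 100·11.5/16 = 71.88.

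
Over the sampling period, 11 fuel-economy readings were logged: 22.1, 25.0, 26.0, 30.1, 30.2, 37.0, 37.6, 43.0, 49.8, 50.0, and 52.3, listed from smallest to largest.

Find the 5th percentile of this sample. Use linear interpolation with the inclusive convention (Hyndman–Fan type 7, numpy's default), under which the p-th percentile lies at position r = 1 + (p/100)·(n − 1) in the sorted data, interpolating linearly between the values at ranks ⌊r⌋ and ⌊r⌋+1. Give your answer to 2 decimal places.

23.55

n = 11.
r = 1 + (5/100)·(11 − 1) = 1 + 0.5 = 1.5.
Rank 1 is 22.1 and rank 2 is 25.0.
Interpolate: 22.1 + 0.5·(25.0 − 22.1) = 22.1 + 0.5·2.9 = 23.55.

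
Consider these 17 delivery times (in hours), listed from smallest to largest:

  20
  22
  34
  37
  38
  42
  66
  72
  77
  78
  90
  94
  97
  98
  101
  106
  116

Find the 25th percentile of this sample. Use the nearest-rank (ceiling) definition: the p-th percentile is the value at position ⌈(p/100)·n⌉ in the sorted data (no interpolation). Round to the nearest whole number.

n = 17.
Position = ⌈25/100 · 17⌉ = ⌈4.25⌉ = 5.
The value at rank 5 is 38.

38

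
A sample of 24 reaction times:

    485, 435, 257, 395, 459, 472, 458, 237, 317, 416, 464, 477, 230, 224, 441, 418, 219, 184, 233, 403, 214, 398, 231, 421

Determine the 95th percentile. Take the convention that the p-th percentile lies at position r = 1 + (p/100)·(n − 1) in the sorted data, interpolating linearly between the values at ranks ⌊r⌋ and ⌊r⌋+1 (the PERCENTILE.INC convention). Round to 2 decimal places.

Sorted: 184, 214, 219, 224, 230, 231, 233, 237, 257, 317, 395, 398, 403, 416, 418, 421, 435, 441, 458, 459, 464, 472, 477, 485.
n = 24.
r = 1 + (95/100)·(24 − 1) = 1 + 21.85 = 22.85.
Rank 22 is 472 and rank 23 is 477.
Interpolate: 472 + 0.85·(477 − 472) = 472 + 0.85·5 = 476.25.

476.25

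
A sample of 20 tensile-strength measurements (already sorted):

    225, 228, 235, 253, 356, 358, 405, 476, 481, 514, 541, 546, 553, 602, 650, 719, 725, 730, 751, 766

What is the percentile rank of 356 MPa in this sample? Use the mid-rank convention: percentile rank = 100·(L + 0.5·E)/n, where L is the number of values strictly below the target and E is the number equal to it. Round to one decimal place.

22.5

Count below 356: L = 4; count equal: E = 1; n = 20.
Percentile rank = 100·(4 + 0.5·1)/20 = 100·4.5/20 = 22.5.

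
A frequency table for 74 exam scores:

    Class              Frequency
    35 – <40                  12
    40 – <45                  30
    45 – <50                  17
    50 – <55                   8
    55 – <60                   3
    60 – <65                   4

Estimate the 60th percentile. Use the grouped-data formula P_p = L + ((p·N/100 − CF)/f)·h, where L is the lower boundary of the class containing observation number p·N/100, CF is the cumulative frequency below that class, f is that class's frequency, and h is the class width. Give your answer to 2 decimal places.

N = 74; target position k = 60/100 · 74 = 44.4.
Cumulative frequencies: 12, 42, 59, 67, 70, 74.
Observation 44.4 falls in the class 45 – <50.
L = 45, CF = 42, f = 17, h = 5.
P60 = 45 + ((44.4 − 42)/17)·5 = 45 + 0.705882 = 45.7059.

45.71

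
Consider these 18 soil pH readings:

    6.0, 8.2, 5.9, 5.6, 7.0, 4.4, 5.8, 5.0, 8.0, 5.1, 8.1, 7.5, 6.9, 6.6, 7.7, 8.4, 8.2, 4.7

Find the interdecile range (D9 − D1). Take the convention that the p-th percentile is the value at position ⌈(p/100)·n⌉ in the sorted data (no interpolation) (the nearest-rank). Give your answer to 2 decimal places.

3.50

Sorted: 4.4, 4.7, 5.0, 5.1, 5.6, 5.8, 5.9, 6.0, 6.6, 6.9, 7.0, 7.5, 7.7, 8.0, 8.1, 8.2, 8.2, 8.4.
n = 18.
P10: rank ⌈10/100·18⌉ = 2 → 4.7.
P90: rank ⌈90/100·18⌉ = 17 → 8.2.
Difference: 8.2 − 4.7 = 3.5.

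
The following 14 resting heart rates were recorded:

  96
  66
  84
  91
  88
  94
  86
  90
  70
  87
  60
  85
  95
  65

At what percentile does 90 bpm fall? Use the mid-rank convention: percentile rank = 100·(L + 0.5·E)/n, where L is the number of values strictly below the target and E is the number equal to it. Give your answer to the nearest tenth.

Sorted: 60, 65, 66, 70, 84, 85, 86, 87, 88, 90, 91, 94, 95, 96.
Count below 90: L = 9; count equal: E = 1; n = 14.
Percentile rank = 100·(9 + 0.5·1)/14 = 100·9.5/14 = 67.86.

67.9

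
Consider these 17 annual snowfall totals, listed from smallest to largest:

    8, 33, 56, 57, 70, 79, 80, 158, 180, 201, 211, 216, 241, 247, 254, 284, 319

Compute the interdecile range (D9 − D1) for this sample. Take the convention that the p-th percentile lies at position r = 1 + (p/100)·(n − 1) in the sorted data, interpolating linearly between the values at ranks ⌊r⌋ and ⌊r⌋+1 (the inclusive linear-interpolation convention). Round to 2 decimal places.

n = 17.
P10: r = 2.6; ranks 2–3 are 33, 56; interpolating gives 46.8.
P90: r = 15.4; ranks 15–16 are 254, 284; interpolating gives 266.
Difference: 266 − 46.8 = 219.2.

219.20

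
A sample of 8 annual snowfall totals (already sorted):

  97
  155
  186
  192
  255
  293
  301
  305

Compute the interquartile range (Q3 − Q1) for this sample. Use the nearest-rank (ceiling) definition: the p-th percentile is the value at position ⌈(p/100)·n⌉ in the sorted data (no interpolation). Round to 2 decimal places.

n = 8.
P25: rank ⌈25/100·8⌉ = 2 → 155.
P75: rank ⌈75/100·8⌉ = 6 → 293.
Difference: 293 − 155 = 138.

138.00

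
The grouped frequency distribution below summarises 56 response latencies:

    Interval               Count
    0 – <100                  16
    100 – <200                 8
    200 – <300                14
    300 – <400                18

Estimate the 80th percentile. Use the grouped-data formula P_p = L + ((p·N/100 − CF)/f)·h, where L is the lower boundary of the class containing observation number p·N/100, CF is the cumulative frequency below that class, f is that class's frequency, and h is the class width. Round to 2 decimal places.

337.78

N = 56; target position k = 80/100 · 56 = 44.8.
Cumulative frequencies: 16, 24, 38, 56.
Observation 44.8 falls in the class 300 – <400.
L = 300, CF = 38, f = 18, h = 100.
P80 = 300 + ((44.8 − 38)/18)·100 = 300 + 37.7778 = 337.778.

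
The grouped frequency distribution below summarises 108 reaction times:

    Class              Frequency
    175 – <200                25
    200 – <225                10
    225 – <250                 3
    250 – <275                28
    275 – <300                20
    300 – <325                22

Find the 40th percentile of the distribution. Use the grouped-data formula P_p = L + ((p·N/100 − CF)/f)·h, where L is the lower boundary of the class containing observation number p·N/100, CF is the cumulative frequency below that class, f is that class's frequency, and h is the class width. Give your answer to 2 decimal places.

N = 108; target position k = 40/100 · 108 = 43.2.
Cumulative frequencies: 25, 35, 38, 66, 86, 108.
Observation 43.2 falls in the class 250 – <275.
L = 250, CF = 38, f = 28, h = 25.
P40 = 250 + ((43.2 − 38)/28)·25 = 250 + 4.64286 = 254.643.

254.64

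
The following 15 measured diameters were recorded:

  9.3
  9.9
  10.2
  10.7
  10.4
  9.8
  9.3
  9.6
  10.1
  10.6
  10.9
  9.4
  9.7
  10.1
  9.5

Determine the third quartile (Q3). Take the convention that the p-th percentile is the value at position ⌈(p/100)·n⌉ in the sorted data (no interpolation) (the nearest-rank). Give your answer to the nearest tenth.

Sorted: 9.3, 9.3, 9.4, 9.5, 9.6, 9.7, 9.8, 9.9, 10.1, 10.1, 10.2, 10.4, 10.6, 10.7, 10.9.
n = 15.
Position = ⌈75/100 · 15⌉ = ⌈11.25⌉ = 12.
The value at rank 12 is 10.4.

10.4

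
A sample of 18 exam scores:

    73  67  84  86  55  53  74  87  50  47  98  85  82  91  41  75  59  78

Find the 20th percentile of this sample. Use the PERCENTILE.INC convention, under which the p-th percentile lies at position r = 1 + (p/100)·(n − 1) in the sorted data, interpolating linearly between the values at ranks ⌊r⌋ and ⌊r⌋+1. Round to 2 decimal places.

Sorted: 41, 47, 50, 53, 55, 59, 67, 73, 74, 75, 78, 82, 84, 85, 86, 87, 91, 98.
n = 18.
r = 1 + (20/100)·(18 − 1) = 1 + 3.4 = 4.4.
Rank 4 is 53 and rank 5 is 55.
Interpolate: 53 + 0.4·(55 − 53) = 53 + 0.4·2 = 53.8.

53.80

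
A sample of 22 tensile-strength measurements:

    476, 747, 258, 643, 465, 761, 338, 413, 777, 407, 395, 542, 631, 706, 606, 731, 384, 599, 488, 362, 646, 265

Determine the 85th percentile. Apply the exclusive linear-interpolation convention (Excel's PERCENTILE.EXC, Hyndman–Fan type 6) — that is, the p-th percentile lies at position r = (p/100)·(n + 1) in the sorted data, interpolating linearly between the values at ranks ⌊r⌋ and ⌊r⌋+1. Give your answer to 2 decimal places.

Sorted: 258, 265, 338, 362, 384, 395, 407, 413, 465, 476, 488, 542, 599, 606, 631, 643, 646, 706, 731, 747, 761, 777.
n = 22.
r = (85/100)·(22 + 1) = 19.55.
Rank 19 is 731 and rank 20 is 747.
Interpolate: 731 + 0.55·(747 − 731) = 731 + 0.55·16 = 739.8.

739.80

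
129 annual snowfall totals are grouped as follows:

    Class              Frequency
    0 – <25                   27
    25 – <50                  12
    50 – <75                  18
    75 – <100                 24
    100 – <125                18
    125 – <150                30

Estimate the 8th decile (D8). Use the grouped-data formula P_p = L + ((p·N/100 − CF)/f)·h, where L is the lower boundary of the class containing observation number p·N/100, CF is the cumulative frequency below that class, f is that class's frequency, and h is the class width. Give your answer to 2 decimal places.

N = 129; target position k = 80/100 · 129 = 103.2.
Cumulative frequencies: 27, 39, 57, 81, 99, 129.
Observation 103.2 falls in the class 125 – <150.
L = 125, CF = 99, f = 30, h = 25.
P80 = 125 + ((103.2 − 99)/30)·25 = 125 + 3.5 = 128.5.

128.50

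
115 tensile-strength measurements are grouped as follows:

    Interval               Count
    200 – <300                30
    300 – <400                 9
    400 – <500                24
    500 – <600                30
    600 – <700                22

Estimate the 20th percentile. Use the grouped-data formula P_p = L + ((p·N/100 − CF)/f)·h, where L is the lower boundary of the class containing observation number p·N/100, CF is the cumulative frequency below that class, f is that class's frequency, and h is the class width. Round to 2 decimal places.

276.67

N = 115; target position k = 20/100 · 115 = 23.
Cumulative frequencies: 30, 39, 63, 93, 115.
Observation 23 falls in the class 200 – <300.
L = 200, CF = 0, f = 30, h = 100.
P20 = 200 + ((23 − 0)/30)·100 = 200 + 76.6667 = 276.667.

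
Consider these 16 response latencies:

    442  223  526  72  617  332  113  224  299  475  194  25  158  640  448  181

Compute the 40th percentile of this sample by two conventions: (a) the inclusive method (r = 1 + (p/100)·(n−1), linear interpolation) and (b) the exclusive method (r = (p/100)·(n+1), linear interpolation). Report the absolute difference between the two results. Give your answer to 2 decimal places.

Sorted: 25, 72, 113, 158, 181, 194, 223, 224, 299, 332, 442, 448, 475, 526, 617, 640.
n = 16.
(a) r = 7 → value at rank 7 = 223.
(b) r = 6.8; between ranks 6 (194) and 7 (223): 217.2.
|223 − 217.2| = 5.8.

5.80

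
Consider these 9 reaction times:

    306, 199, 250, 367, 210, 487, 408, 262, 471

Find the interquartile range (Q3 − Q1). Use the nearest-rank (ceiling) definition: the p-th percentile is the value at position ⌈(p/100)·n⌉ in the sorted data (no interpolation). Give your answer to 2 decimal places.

158.00

Sorted: 199, 210, 250, 262, 306, 367, 408, 471, 487.
n = 9.
P25: rank ⌈25/100·9⌉ = 3 → 250.
P75: rank ⌈75/100·9⌉ = 7 → 408.
Difference: 408 − 250 = 158.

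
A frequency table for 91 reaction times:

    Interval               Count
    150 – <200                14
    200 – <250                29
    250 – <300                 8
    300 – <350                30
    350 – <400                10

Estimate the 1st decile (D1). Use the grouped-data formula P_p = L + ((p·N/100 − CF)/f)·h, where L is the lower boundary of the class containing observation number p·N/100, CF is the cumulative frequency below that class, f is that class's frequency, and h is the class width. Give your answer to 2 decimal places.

182.50

N = 91; target position k = 10/100 · 91 = 9.1.
Cumulative frequencies: 14, 43, 51, 81, 91.
Observation 9.1 falls in the class 150 – <200.
L = 150, CF = 0, f = 14, h = 50.
P10 = 150 + ((9.1 − 0)/14)·50 = 150 + 32.5 = 182.5.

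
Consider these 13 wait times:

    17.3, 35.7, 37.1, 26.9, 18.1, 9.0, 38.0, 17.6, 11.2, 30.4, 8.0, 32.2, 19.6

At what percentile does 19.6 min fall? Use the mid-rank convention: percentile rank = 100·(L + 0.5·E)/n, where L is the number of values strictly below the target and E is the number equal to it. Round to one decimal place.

Sorted: 8.0, 9.0, 11.2, 17.3, 17.6, 18.1, 19.6, 26.9, 30.4, 32.2, 35.7, 37.1, 38.0.
Count below 19.6: L = 6; count equal: E = 1; n = 13.
Percentile rank = 100·(6 + 0.5·1)/13 = 100·6.5/13 = 50.

50.0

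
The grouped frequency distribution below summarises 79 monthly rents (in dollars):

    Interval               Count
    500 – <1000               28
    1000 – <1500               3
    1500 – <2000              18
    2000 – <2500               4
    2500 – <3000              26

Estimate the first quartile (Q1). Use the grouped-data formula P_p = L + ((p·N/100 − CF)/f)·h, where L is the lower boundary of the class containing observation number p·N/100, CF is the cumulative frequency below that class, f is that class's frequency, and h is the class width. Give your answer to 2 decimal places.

852.68

N = 79; target position k = 25/100 · 79 = 19.75.
Cumulative frequencies: 28, 31, 49, 53, 79.
Observation 19.75 falls in the class 500 – <1000.
L = 500, CF = 0, f = 28, h = 500.
P25 = 500 + ((19.75 − 0)/28)·500 = 500 + 352.679 = 852.679.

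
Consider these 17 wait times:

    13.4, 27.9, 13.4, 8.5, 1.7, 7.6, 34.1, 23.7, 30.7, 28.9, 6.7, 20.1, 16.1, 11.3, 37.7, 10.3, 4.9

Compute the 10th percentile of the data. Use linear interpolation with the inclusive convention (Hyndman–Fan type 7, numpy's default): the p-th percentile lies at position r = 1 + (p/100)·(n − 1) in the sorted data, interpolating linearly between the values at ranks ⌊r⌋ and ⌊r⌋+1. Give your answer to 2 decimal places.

5.98

Sorted: 1.7, 4.9, 6.7, 7.6, 8.5, 10.3, 11.3, 13.4, 13.4, 16.1, 20.1, 23.7, 27.9, 28.9, 30.7, 34.1, 37.7.
n = 17.
r = 1 + (10/100)·(17 − 1) = 1 + 1.6 = 2.6.
Rank 2 is 4.9 and rank 3 is 6.7.
Interpolate: 4.9 + 0.6·(6.7 − 4.9) = 4.9 + 0.6·1.8 = 5.98.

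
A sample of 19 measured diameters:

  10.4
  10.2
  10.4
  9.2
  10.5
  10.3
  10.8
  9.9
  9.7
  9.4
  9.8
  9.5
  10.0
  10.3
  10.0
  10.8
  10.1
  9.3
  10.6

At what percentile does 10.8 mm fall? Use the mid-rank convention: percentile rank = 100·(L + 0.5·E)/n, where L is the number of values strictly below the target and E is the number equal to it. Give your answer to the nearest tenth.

Sorted: 9.2, 9.3, 9.4, 9.5, 9.7, 9.8, 9.9, 10.0, 10.0, 10.1, 10.2, 10.3, 10.3, 10.4, 10.4, 10.5, 10.6, 10.8, 10.8.
Count below 10.8: L = 17; count equal: E = 2; n = 19.
Percentile rank = 100·(17 + 0.5·2)/19 = 100·18/19 = 94.74.

94.7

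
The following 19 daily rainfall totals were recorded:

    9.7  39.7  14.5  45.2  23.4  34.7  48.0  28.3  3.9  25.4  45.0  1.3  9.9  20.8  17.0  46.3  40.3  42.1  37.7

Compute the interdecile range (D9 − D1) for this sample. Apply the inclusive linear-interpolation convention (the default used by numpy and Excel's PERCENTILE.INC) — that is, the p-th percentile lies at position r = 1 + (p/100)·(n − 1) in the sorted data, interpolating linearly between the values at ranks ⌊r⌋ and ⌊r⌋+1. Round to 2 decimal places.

36.88

Sorted: 1.3, 3.9, 9.7, 9.9, 14.5, 17.0, 20.8, 23.4, 25.4, 28.3, 34.7, 37.7, 39.7, 40.3, 42.1, 45.0, 45.2, 46.3, 48.0.
n = 19.
P10: r = 2.8; ranks 2–3 are 3.9, 9.7; interpolating gives 8.54.
P90: r = 17.2; ranks 17–18 are 45.2, 46.3; interpolating gives 45.42.
Difference: 45.42 − 8.54 = 36.88.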